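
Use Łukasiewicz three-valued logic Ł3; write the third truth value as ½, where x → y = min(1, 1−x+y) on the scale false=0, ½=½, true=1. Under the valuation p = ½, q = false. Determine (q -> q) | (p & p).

q -> q = false -> false = true
p & p = ½ & ½ = ½
(q -> q) | (p & p) = true | ½ = true

true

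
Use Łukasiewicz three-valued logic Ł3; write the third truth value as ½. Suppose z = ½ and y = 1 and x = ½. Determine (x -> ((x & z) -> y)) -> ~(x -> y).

x & z = ½ & ½ = ½
(x & z) -> y = ½ -> 1 = 1  [min(1, 1−½+1)]
x -> ((x & z) -> y) = ½ -> 1 = 1
x -> y = ½ -> 1 = 1
~(x -> y) = ~1 = 0
(x -> ((x & z) -> y)) -> ~(x -> y) = 1 -> 0 = 0

0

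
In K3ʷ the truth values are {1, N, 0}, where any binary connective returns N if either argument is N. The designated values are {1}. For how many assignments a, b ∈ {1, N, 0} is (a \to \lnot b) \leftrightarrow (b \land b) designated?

1

Designated under: (a=0, b=1).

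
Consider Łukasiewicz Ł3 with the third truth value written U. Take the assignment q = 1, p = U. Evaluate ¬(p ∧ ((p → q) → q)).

p → q = U → 1 = 1  [min(1, 1−½+1)]
(p → q) → q = 1 → 1 = 1
p ∧ ((p → q) → q) = U ∧ 1 = U
¬(p ∧ ((p → q) → q)) = ¬U = U

U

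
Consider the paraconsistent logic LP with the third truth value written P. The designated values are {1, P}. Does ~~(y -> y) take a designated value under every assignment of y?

Yes

Every assignment of y over {1, P, 0} gives a value in {1, P}.
In particular, with y=P: ~~(y -> y) = P.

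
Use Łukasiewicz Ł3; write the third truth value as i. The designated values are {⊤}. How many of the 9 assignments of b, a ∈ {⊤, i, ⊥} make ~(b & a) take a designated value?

Of the 9 assignments, 5 give a value in {⊤}.

5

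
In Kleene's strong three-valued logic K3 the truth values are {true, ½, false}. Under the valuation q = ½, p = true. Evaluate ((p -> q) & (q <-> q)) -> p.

true

p -> q = true -> ½ = ½
q <-> q = ½ <-> ½ = ½
(p -> q) & (q <-> q) = ½ & ½ = ½
((p -> q) & (q <-> q)) -> p = ½ -> true = true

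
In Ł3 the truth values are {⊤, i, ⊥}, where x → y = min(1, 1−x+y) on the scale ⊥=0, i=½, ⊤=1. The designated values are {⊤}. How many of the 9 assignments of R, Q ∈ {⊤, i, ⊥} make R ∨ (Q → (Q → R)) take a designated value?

Of the 9 assignments, 7 give a value in {⊤}.

7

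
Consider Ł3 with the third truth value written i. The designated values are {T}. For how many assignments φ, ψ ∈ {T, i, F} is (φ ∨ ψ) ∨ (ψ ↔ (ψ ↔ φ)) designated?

Of the 9 assignments, 6 give a value in {T}.

6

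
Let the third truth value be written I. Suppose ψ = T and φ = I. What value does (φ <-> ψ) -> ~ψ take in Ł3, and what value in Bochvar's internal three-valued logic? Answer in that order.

In Ł3: φ <-> ψ = I <-> T = I
~ψ = ~T = F
(φ <-> ψ) -> ~ψ = I -> F = I
In Bochvar's internal three-valued logic: φ <-> ψ = I <-> T = I
~ψ = ~T = F
(φ <-> ψ) -> ~ψ = I -> F = I

I; I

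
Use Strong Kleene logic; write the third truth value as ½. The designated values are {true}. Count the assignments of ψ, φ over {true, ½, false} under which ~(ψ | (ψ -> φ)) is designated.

0

Of the 9 assignments, 0 give a value in {true}.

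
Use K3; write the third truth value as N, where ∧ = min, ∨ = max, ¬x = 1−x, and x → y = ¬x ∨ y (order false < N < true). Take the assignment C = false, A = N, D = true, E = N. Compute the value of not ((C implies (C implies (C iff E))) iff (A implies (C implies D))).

false

C iff E = false iff N = N
C implies (C iff E) = false implies N = true
C implies (C implies (C iff E)) = false implies true = true
C implies D = false implies true = true
A implies (C implies D) = N implies true = true
(C implies (C implies (C iff E))) iff (A implies (C implies D)) = true iff true = true
not ((C implies (C implies (C iff E))) iff (A implies (C implies D))) = not true = false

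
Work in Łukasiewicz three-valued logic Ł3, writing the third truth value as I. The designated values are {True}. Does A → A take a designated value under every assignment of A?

Every assignment of A over {True, I, False} gives a value in {True}.
In particular, with A=I: A → A = True.

Yes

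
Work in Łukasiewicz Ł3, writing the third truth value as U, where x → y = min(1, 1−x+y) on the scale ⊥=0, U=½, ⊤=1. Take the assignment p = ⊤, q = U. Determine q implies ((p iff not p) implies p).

not p = not ⊤ = ⊥
p iff not p = ⊤ iff ⊥ = ⊥
(p iff not p) implies p = ⊥ implies ⊤ = ⊤
q implies ((p iff not p) implies p) = U implies ⊤ = ⊤  [min(1, 1−½+1)]

⊤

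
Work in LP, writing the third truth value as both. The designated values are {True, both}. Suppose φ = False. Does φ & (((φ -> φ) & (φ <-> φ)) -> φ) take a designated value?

φ -> φ = False -> False = True
φ <-> φ = False <-> False = True
(φ -> φ) & (φ <-> φ) = True & True = True
((φ -> φ) & (φ <-> φ)) -> φ = True -> False = False
φ & (((φ -> φ) & (φ <-> φ)) -> φ) = False & False = False
False ∉ {True, both}.

No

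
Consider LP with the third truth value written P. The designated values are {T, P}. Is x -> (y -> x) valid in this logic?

Yes

Every assignment of x, y over {T, P, F} gives a value in {T, P}.
In particular, with x=P, y=P: x -> (y -> x) = P.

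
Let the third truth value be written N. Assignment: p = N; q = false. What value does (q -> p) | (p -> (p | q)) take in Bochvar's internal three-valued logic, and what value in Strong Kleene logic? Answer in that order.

N; true

In Bochvar's internal three-valued logic: q -> p = false -> N = N  [any arg is the third value ⇒ result is the third value]
p | q = N | false = N
p -> (p | q) = N -> N = N
(q -> p) | (p -> (p | q)) = N | N = N
In Strong Kleene logic: q -> p = false -> N = true  [~false | N]
p | q = N | false = N
p -> (p | q) = N -> N = N
(q -> p) | (p -> (p | q)) = true | N = true
They differ because Bochvar's internal three-valued logic and Strong Kleene logic treat N differently under the binary connectives.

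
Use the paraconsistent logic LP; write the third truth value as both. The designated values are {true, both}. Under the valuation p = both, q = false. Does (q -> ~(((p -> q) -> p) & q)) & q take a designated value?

p -> q = both -> false = both
(p -> q) -> p = both -> both = both
((p -> q) -> p) & q = both & false = false
~(((p -> q) -> p) & q) = ~false = true
q -> ~(((p -> q) -> p) & q) = false -> true = true
(q -> ~(((p -> q) -> p) & q)) & q = true & false = false
false ∉ {true, both}.

No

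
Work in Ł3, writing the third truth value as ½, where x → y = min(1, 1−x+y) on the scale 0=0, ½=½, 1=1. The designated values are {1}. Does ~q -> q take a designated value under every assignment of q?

No

Countermodel: q=0 gives 0, which is not designated.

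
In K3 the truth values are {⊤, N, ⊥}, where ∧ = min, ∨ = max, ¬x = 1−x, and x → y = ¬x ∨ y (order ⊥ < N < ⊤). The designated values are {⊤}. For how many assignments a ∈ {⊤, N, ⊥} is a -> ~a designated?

a=⊤: ⊥ ·
a=N: N ·
a=⊥: ⊤ ✓

1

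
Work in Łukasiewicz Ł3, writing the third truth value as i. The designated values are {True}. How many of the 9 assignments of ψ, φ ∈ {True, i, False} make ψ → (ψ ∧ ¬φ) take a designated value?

Of the 9 assignments, 6 give a value in {True}.

6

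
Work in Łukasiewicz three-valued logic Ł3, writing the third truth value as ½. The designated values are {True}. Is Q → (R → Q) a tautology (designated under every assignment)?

Every assignment of Q, R over {True, ½, False} gives a value in {True}.
In particular, with Q=½, R=½: Q → (R → Q) = True.

Yes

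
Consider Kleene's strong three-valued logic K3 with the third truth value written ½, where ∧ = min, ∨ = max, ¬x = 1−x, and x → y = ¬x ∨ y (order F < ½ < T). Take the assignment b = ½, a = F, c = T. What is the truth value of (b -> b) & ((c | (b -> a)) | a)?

b -> b = ½ -> ½ = ½  [~½ | ½]
b -> a = ½ -> F = ½
c | (b -> a) = T | ½ = T
(c | (b -> a)) | a = T | F = T
(b -> b) & ((c | (b -> a)) | a) = ½ & T = ½

½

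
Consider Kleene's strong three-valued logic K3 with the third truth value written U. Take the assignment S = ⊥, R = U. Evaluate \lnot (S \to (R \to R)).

R \to R = U \to U = U
S \to (R \to R) = ⊥ \to U = ⊤
\lnot (S \to (R \to R)) = \lnot ⊤ = ⊥

⊥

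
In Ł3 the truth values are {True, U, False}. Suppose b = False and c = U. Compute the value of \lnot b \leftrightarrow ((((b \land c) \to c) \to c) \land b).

\lnot b = \lnot False = True
b \land c = False \land U = False
(b \land c) \to c = False \to U = True  [min(1, 1−0+½)]
((b \land c) \to c) \to c = True \to U = U
(((b \land c) \to c) \to c) \land b = U \land False = False
\lnot b \leftrightarrow ((((b \land c) \to c) \to c) \land b) = True \leftrightarrow False = False

False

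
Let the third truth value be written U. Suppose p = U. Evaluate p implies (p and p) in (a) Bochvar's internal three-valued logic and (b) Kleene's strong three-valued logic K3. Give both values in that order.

U; U

In Bochvar's internal three-valued logic: p and p = U and U = U
p implies (p and p) = U implies U = U
In Kleene's strong three-valued logic K3: p and p = U and U = U
p implies (p and p) = U implies U = U  [not U or U]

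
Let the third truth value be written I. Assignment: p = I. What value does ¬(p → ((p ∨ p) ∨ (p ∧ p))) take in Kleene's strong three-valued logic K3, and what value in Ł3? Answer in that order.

I; 0

In Kleene's strong three-valued logic K3: p ∨ p = I ∨ I = I
p ∧ p = I ∧ I = I
(p ∨ p) ∨ (p ∧ p) = I ∨ I = I
p → ((p ∨ p) ∨ (p ∧ p)) = I → I = I
¬(p → ((p ∨ p) ∨ (p ∧ p))) = ¬I = I
In Ł3: p ∨ p = I ∨ I = I
p ∧ p = I ∧ I = I
(p ∨ p) ∨ (p ∧ p) = I ∨ I = I
p → ((p ∨ p) ∨ (p ∧ p)) = I → I = 1  [min(1, 1−½+½)]
¬(p → ((p ∨ p) ∨ (p ∧ p))) = ¬1 = 0
They differ because Kleene's strong three-valued logic K3 and Ł3 treat I differently under implication.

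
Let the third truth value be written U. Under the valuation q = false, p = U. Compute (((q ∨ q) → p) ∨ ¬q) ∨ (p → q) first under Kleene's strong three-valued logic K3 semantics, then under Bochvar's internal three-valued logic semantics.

true; U

In Kleene's strong three-valued logic K3: q ∨ q = false ∨ false = false
(q ∨ q) → p = false → U = true  [¬false ∨ U]
¬q = ¬false = true
((q ∨ q) → p) ∨ ¬q = true ∨ true = true
p → q = U → false = U
(((q ∨ q) → p) ∨ ¬q) ∨ (p → q) = true ∨ U = true
In Bochvar's internal three-valued logic: q ∨ q = false ∨ false = false
(q ∨ q) → p = false → U = U  [any arg is the third value ⇒ result is the third value]
¬q = ¬false = true
((q ∨ q) → p) ∨ ¬q = U ∨ true = U
p → q = U → false = U
(((q ∨ q) → p) ∨ ¬q) ∨ (p → q) = U ∨ U = U
They differ because Kleene's strong three-valued logic K3 and Bochvar's internal three-valued logic treat U differently under the binary connectives.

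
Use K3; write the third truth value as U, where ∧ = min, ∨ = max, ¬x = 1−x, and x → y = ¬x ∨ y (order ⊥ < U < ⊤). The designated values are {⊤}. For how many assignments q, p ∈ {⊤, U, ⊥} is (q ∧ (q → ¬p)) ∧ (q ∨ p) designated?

Designated under: (q=⊤, p=⊥).

1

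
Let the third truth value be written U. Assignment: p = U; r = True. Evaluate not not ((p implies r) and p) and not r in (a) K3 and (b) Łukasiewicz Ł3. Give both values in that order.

False; False

In K3: p implies r = U implies True = True  [not U or True]
(p implies r) and p = True and U = U
not ((p implies r) and p) = not U = U
not not ((p implies r) and p) = not U = U
not r = not True = False
not not ((p implies r) and p) and not r = U and False = False
In Łukasiewicz Ł3: p implies r = U implies True = True  [min(1, 1−½+1)]
(p implies r) and p = True and U = U
not ((p implies r) and p) = not U = U
not not ((p implies r) and p) = not U = U
not r = not True = False
not not ((p implies r) and p) and not r = U and False = False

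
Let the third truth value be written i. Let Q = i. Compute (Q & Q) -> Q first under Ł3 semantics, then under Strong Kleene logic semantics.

In Ł3: Q & Q = i & i = i
(Q & Q) -> Q = i -> i = true  [min(1, 1−½+½)]
In Strong Kleene logic: Q & Q = i & i = i
(Q & Q) -> Q = i -> i = i  [~i | i]
They differ because Ł3 and Strong Kleene logic treat i differently under implication.

true; i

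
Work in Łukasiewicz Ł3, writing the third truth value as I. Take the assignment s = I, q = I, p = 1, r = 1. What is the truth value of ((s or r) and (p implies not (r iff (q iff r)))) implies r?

1

s or r = I or 1 = 1
q iff r = I iff 1 = I  [1 − |½−1|]
r iff (q iff r) = 1 iff I = I
not (r iff (q iff r)) = not I = I
p implies not (r iff (q iff r)) = 1 implies I = I
(s or r) and (p implies not (r iff (q iff r))) = 1 and I = I
((s or r) and (p implies not (r iff (q iff r)))) implies r = I implies 1 = 1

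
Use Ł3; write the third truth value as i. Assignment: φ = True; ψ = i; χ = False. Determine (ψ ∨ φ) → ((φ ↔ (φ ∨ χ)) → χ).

ψ ∨ φ = i ∨ True = True
φ ∨ χ = True ∨ False = True
φ ↔ (φ ∨ χ) = True ↔ True = True
(φ ↔ (φ ∨ χ)) → χ = True → False = False
(ψ ∨ φ) → ((φ ↔ (φ ∨ χ)) → χ) = True → False = False

False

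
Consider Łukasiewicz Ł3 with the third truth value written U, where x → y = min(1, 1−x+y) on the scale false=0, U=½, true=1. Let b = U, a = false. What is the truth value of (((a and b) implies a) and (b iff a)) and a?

false

a and b = false and U = false
(a and b) implies a = false implies false = true
b iff a = U iff false = U  [1 − |½−0|]
((a and b) implies a) and (b iff a) = true and U = U
(((a and b) implies a) and (b iff a)) and a = U and false = false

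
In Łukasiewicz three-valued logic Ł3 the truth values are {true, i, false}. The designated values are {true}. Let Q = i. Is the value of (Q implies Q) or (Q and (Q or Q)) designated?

Q implies Q = i implies i = true  [min(1, 1−½+½)]
Q or Q = i or i = i
Q and (Q or Q) = i and i = i
(Q implies Q) or (Q and (Q or Q)) = true or i = true
true ∈ {true}.

Yes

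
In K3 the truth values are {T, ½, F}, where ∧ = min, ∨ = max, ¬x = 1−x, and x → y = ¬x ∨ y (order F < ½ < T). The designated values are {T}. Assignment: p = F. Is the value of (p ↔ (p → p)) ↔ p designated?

Yes

p → p = F → F = T
p ↔ (p → p) = F ↔ T = F
(p ↔ (p → p)) ↔ p = F ↔ F = T
T ∈ {T}.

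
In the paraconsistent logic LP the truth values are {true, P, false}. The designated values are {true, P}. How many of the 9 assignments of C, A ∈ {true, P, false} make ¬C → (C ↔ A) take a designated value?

8

Of the 9 assignments, 8 give a value in {true, P}.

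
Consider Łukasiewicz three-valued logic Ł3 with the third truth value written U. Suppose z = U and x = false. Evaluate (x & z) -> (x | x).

x & z = false & U = false
x | x = false | false = false
(x & z) -> (x | x) = false -> false = true

true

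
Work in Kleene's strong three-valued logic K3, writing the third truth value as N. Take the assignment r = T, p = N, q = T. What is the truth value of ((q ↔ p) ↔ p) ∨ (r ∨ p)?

q ↔ p = T ↔ N = N
(q ↔ p) ↔ p = N ↔ N = N
r ∨ p = T ∨ N = T
((q ↔ p) ↔ p) ∨ (r ∨ p) = N ∨ T = T

T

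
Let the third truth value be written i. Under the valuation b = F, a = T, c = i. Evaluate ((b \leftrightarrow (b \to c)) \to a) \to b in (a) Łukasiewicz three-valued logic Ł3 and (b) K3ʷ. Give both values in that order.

F; i

In Łukasiewicz three-valued logic Ł3: b \to c = F \to i = T  [min(1, 1−0+½)]
b \leftrightarrow (b \to c) = F \leftrightarrow T = F
(b \leftrightarrow (b \to c)) \to a = F \to T = T
((b \leftrightarrow (b \to c)) \to a) \to b = T \to F = F
In K3ʷ: b \to c = F \to i = i  [any arg is the third value ⇒ result is the third value]
b \leftrightarrow (b \to c) = F \leftrightarrow i = i
(b \leftrightarrow (b \to c)) \to a = i \to T = i
((b \leftrightarrow (b \to c)) \to a) \to b = i \to F = i
They differ because Łukasiewicz three-valued logic Ł3 and K3ʷ treat i differently under the binary connectives.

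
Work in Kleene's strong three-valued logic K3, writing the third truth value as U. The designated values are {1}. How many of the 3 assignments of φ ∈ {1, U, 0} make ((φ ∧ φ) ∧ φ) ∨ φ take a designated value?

1

φ=1: 1 ✓
φ=U: U ·
φ=0: 0 ·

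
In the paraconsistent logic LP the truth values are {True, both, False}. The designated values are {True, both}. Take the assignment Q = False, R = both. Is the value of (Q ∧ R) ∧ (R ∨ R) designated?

Q ∧ R = False ∧ both = False
R ∨ R = both ∨ both = both
(Q ∧ R) ∧ (R ∨ R) = False ∧ both = False
False ∉ {True, both}.

No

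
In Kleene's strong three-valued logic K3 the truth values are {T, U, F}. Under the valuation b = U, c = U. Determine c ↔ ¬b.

U

¬b = ¬U = U
c ↔ ¬b = U ↔ U = U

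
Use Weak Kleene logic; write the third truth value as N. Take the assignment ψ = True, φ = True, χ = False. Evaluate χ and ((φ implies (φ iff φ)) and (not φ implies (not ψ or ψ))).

φ iff φ = True iff True = True
φ implies (φ iff φ) = True implies True = True
not φ = not True = False
not ψ = not True = False
not ψ or ψ = False or True = True
not φ implies (not ψ or ψ) = False implies True = True
(φ implies (φ iff φ)) and (not φ implies (not ψ or ψ)) = True and True = True
χ and ((φ implies (φ iff φ)) and (not φ implies (not ψ or ψ))) = False and True = False

False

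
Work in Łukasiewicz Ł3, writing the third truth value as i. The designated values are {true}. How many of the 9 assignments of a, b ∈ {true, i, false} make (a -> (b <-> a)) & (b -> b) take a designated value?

Of the 9 assignments, 7 give a value in {true}.

7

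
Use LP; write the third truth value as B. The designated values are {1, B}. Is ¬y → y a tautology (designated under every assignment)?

Countermodel: y=0 gives 0, which is not designated.

No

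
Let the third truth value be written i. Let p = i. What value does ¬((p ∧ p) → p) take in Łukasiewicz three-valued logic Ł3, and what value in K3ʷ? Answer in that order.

false; i

In Łukasiewicz three-valued logic Ł3: p ∧ p = i ∧ i = i
(p ∧ p) → p = i → i = true  [min(1, 1−½+½)]
¬((p ∧ p) → p) = ¬true = false
In K3ʷ: p ∧ p = i ∧ i = i
(p ∧ p) → p = i → i = i  [any arg is the third value ⇒ result is the third value]
¬((p ∧ p) → p) = ¬i = i
They differ because Łukasiewicz three-valued logic Ł3 and K3ʷ treat i differently under the binary connectives.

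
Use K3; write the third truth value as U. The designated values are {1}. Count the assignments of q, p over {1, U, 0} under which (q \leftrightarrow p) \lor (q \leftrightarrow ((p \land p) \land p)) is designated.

2

Designated under: (q=1, p=1); (q=0, p=0).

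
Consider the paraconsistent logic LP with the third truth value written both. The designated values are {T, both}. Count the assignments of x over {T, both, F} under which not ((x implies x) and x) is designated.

2

x=T: F ·
x=both: both ✓
x=F: T ✓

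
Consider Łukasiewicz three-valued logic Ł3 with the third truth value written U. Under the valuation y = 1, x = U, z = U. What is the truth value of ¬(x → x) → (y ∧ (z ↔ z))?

x → x = U → U = 1  [min(1, 1−½+½)]
¬(x → x) = ¬1 = 0
z ↔ z = U ↔ U = 1
y ∧ (z ↔ z) = 1 ∧ 1 = 1
¬(x → x) → (y ∧ (z ↔ z)) = 0 → 1 = 1

1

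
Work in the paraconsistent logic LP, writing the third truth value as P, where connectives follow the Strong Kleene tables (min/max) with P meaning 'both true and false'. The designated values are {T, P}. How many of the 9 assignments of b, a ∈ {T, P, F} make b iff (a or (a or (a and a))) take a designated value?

7

Of the 9 assignments, 7 give a value in {T, P}.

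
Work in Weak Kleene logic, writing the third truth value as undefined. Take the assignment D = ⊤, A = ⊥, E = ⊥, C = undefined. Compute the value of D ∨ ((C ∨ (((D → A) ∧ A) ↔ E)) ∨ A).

D → A = ⊤ → ⊥ = ⊥
(D → A) ∧ A = ⊥ ∧ ⊥ = ⊥
((D → A) ∧ A) ↔ E = ⊥ ↔ ⊥ = ⊤
C ∨ (((D → A) ∧ A) ↔ E) = undefined ∨ ⊤ = undefined
(C ∨ (((D → A) ∧ A) ↔ E)) ∨ A = undefined ∨ ⊥ = undefined
D ∨ ((C ∨ (((D → A) ∧ A) ↔ E)) ∨ A) = ⊤ ∨ undefined = undefined

undefined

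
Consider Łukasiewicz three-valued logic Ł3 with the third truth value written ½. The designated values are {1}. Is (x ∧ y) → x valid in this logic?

Every assignment of x, y over {1, ½, 0} gives a value in {1}.
In particular, with x=½, y=½: (x ∧ y) → x = 1.

Yes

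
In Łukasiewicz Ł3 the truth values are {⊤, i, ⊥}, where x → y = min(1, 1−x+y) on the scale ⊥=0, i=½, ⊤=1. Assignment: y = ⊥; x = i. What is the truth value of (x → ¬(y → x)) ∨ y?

i

y → x = ⊥ → i = ⊤  [min(1, 1−0+½)]
¬(y → x) = ¬⊤ = ⊥
x → ¬(y → x) = i → ⊥ = i
(x → ¬(y → x)) ∨ y = i ∨ ⊥ = i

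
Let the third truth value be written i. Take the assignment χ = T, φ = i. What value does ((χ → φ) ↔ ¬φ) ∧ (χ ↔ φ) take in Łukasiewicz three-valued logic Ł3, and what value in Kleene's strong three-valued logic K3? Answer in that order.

i; i

In Łukasiewicz three-valued logic Ł3: χ → φ = T → i = i  [min(1, 1−1+½)]
¬φ = ¬i = i
(χ → φ) ↔ ¬φ = i ↔ i = T
χ ↔ φ = T ↔ i = i
((χ → φ) ↔ ¬φ) ∧ (χ ↔ φ) = T ∧ i = i
In Kleene's strong three-valued logic K3: χ → φ = T → i = i  [¬T ∨ i]
¬φ = ¬i = i
(χ → φ) ↔ ¬φ = i ↔ i = i
χ ↔ φ = T ↔ i = i
((χ → φ) ↔ ¬φ) ∧ (χ ↔ φ) = i ∧ i = i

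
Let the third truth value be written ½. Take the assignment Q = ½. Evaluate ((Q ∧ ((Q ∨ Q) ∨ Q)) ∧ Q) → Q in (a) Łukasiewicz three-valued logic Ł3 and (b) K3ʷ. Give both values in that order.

⊤; ½

In Łukasiewicz three-valued logic Ł3: Q ∨ Q = ½ ∨ ½ = ½
(Q ∨ Q) ∨ Q = ½ ∨ ½ = ½
Q ∧ ((Q ∨ Q) ∨ Q) = ½ ∧ ½ = ½
(Q ∧ ((Q ∨ Q) ∨ Q)) ∧ Q = ½ ∧ ½ = ½
((Q ∧ ((Q ∨ Q) ∨ Q)) ∧ Q) → Q = ½ → ½ = ⊤  [min(1, 1−½+½)]
In K3ʷ: Q ∨ Q = ½ ∨ ½ = ½
(Q ∨ Q) ∨ Q = ½ ∨ ½ = ½
Q ∧ ((Q ∨ Q) ∨ Q) = ½ ∧ ½ = ½
(Q ∧ ((Q ∨ Q) ∨ Q)) ∧ Q = ½ ∧ ½ = ½
((Q ∧ ((Q ∨ Q) ∨ Q)) ∧ Q) → Q = ½ → ½ = ½  [any arg is the third value ⇒ result is the third value]
They differ because Łukasiewicz three-valued logic Ł3 and K3ʷ treat ½ differently under the binary connectives.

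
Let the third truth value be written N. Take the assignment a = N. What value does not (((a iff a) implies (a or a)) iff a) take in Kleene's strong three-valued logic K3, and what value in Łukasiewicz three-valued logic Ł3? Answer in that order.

In Kleene's strong three-valued logic K3: a iff a = N iff N = N
a or a = N or N = N
(a iff a) implies (a or a) = N implies N = N  [not N or N]
((a iff a) implies (a or a)) iff a = N iff N = N
not (((a iff a) implies (a or a)) iff a) = not N = N
In Łukasiewicz three-valued logic Ł3: a iff a = N iff N = T  [1 − |½−½|]
a or a = N or N = N
(a iff a) implies (a or a) = T implies N = N
((a iff a) implies (a or a)) iff a = N iff N = T
not (((a iff a) implies (a or a)) iff a) = not T = F
They differ because Kleene's strong three-valued logic K3 and Łukasiewicz three-valued logic Ł3 treat N differently under implication.

N; F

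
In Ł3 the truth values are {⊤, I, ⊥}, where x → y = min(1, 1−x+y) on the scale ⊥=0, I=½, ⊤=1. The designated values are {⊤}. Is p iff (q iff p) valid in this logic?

No

Countermodel: p=⊤, q=I gives I, which is not designated.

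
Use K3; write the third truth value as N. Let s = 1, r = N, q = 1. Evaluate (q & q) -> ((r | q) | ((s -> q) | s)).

1

q & q = 1 & 1 = 1
r | q = N | 1 = 1
s -> q = 1 -> 1 = 1
(s -> q) | s = 1 | 1 = 1
(r | q) | ((s -> q) | s) = 1 | 1 = 1
(q & q) -> ((r | q) | ((s -> q) | s)) = 1 -> 1 = 1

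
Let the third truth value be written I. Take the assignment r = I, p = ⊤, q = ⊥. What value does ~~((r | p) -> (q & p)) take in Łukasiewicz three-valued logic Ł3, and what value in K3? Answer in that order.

In Łukasiewicz three-valued logic Ł3: r | p = I | ⊤ = ⊤
q & p = ⊥ & ⊤ = ⊥
(r | p) -> (q & p) = ⊤ -> ⊥ = ⊥
~((r | p) -> (q & p)) = ~⊥ = ⊤
~~((r | p) -> (q & p)) = ~⊤ = ⊥
In K3: r | p = I | ⊤ = ⊤
q & p = ⊥ & ⊤ = ⊥
(r | p) -> (q & p) = ⊤ -> ⊥ = ⊥
~((r | p) -> (q & p)) = ~⊥ = ⊤
~~((r | p) -> (q & p)) = ~⊤ = ⊥

⊥; ⊥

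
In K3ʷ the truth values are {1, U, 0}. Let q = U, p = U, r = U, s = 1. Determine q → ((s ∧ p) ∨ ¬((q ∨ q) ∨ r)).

s ∧ p = 1 ∧ U = U
q ∨ q = U ∨ U = U
(q ∨ q) ∨ r = U ∨ U = U
¬((q ∨ q) ∨ r) = ¬U = U
(s ∧ p) ∨ ¬((q ∨ q) ∨ r) = U ∨ U = U
q → ((s ∧ p) ∨ ¬((q ∨ q) ∨ r)) = U → U = U  [any arg is the third value ⇒ result is the third value]

U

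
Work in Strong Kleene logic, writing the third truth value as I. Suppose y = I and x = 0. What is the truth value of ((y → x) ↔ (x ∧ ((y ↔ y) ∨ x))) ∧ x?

y → x = I → 0 = I  [¬I ∨ 0]
y ↔ y = I ↔ I = I
(y ↔ y) ∨ x = I ∨ 0 = I
x ∧ ((y ↔ y) ∨ x) = 0 ∧ I = 0
(y → x) ↔ (x ∧ ((y ↔ y) ∨ x)) = I ↔ 0 = I
((y → x) ↔ (x ∧ ((y ↔ y) ∨ x))) ∧ x = I ∧ 0 = 0

0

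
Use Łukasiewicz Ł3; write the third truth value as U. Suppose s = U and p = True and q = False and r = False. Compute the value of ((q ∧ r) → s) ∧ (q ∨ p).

q ∧ r = False ∧ False = False
(q ∧ r) → s = False → U = True  [min(1, 1−0+½)]
q ∨ p = False ∨ True = True
((q ∧ r) → s) ∧ (q ∨ p) = True ∧ True = True

True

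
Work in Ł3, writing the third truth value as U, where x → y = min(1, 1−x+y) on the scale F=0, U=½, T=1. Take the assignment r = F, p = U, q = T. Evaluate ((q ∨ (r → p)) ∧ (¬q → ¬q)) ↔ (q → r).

F

r → p = F → U = T  [min(1, 1−0+½)]
q ∨ (r → p) = T ∨ T = T
¬q = ¬T = F
¬q = ¬T = F
¬q → ¬q = F → F = T
(q ∨ (r → p)) ∧ (¬q → ¬q) = T ∧ T = T
q → r = T → F = F
((q ∨ (r → p)) ∧ (¬q → ¬q)) ↔ (q → r) = T ↔ F = F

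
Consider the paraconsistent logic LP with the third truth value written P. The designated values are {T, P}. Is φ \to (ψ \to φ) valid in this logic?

Yes

Every assignment of φ, ψ over {T, P, F} gives a value in {T, P}.
In particular, with φ=P, ψ=P: φ \to (ψ \to φ) = P.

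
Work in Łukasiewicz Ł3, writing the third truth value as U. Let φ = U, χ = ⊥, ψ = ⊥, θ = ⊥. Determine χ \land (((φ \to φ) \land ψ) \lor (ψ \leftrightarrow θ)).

⊥

φ \to φ = U \to U = ⊤
(φ \to φ) \land ψ = ⊤ \land ⊥ = ⊥
ψ \leftrightarrow θ = ⊥ \leftrightarrow ⊥ = ⊤
((φ \to φ) \land ψ) \lor (ψ \leftrightarrow θ) = ⊥ \lor ⊤ = ⊤
χ \land (((φ \to φ) \land ψ) \lor (ψ \leftrightarrow θ)) = ⊥ \land ⊤ = ⊥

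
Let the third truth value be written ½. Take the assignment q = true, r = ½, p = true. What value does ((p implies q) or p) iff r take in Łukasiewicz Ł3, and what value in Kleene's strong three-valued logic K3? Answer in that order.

½; ½

In Łukasiewicz Ł3: p implies q = true implies true = true
(p implies q) or p = true or true = true
((p implies q) or p) iff r = true iff ½ = ½
In Kleene's strong three-valued logic K3: p implies q = true implies true = true
(p implies q) or p = true or true = true
((p implies q) or p) iff r = true iff ½ = ½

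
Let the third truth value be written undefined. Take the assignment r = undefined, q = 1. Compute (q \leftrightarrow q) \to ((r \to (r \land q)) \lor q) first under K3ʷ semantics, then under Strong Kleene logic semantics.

undefined; 1

In K3ʷ: q \leftrightarrow q = 1 \leftrightarrow 1 = 1
r \land q = undefined \land 1 = undefined
r \to (r \land q) = undefined \to undefined = undefined
(r \to (r \land q)) \lor q = undefined \lor 1 = undefined
(q \leftrightarrow q) \to ((r \to (r \land q)) \lor q) = 1 \to undefined = undefined
In Strong Kleene logic: q \leftrightarrow q = 1 \leftrightarrow 1 = 1
r \land q = undefined \land 1 = undefined
r \to (r \land q) = undefined \to undefined = undefined  [\lnot undefined \lor undefined]
(r \to (r \land q)) \lor q = undefined \lor 1 = 1
(q \leftrightarrow q) \to ((r \to (r \land q)) \lor q) = 1 \to 1 = 1
They differ because K3ʷ and Strong Kleene logic treat undefined differently under the binary connectives.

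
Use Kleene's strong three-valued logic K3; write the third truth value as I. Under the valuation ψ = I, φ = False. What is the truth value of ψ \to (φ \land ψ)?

φ \land ψ = False \land I = False
ψ \to (φ \land ψ) = I \to False = I

I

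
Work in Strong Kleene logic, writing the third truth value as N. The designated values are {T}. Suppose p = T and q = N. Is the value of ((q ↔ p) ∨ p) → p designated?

Yes

q ↔ p = N ↔ T = N
(q ↔ p) ∨ p = N ∨ T = T
((q ↔ p) ∨ p) → p = T → T = T
T ∈ {T}.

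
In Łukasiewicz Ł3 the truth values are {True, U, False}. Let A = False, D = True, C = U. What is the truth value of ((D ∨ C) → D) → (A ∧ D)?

False

D ∨ C = True ∨ U = True
(D ∨ C) → D = True → True = True
A ∧ D = False ∧ True = False
((D ∨ C) → D) → (A ∧ D) = True → False = False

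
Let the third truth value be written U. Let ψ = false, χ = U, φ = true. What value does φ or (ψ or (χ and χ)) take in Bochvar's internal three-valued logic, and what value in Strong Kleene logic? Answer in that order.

U; true

In Bochvar's internal three-valued logic: χ and χ = U and U = U
ψ or (χ and χ) = false or U = U
φ or (ψ or (χ and χ)) = true or U = U
In Strong Kleene logic: χ and χ = U and U = U
ψ or (χ and χ) = false or U = U
φ or (ψ or (χ and χ)) = true or U = true
They differ because Bochvar's internal three-valued logic and Strong Kleene logic treat U differently under the binary connectives.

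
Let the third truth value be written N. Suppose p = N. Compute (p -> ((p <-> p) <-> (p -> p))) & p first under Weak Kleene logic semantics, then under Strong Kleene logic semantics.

In Weak Kleene logic: p <-> p = N <-> N = N
p -> p = N -> N = N  [any arg is the third value ⇒ result is the third value]
(p <-> p) <-> (p -> p) = N <-> N = N
p -> ((p <-> p) <-> (p -> p)) = N -> N = N
(p -> ((p <-> p) <-> (p -> p))) & p = N & N = N
In Strong Kleene logic: p <-> p = N <-> N = N
p -> p = N -> N = N  [~N | N]
(p <-> p) <-> (p -> p) = N <-> N = N
p -> ((p <-> p) <-> (p -> p)) = N -> N = N
(p -> ((p <-> p) <-> (p -> p))) & p = N & N = N

N; N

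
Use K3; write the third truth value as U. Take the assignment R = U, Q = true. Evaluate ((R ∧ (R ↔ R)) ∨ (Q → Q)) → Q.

true

R ↔ R = U ↔ U = U
R ∧ (R ↔ R) = U ∧ U = U
Q → Q = true → true = true
(R ∧ (R ↔ R)) ∨ (Q → Q) = U ∨ true = true
((R ∧ (R ↔ R)) ∨ (Q → Q)) → Q = true → true = true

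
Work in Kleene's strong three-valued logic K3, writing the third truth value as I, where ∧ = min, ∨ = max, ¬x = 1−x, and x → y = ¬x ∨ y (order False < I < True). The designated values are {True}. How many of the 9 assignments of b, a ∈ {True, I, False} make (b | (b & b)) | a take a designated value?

5

Of the 9 assignments, 5 give a value in {True}.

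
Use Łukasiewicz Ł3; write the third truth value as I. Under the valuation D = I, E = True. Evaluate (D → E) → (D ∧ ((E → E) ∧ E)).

D → E = I → True = True  [min(1, 1−½+1)]
E → E = True → True = True
(E → E) ∧ E = True ∧ True = True
D ∧ ((E → E) ∧ E) = I ∧ True = I
(D → E) → (D ∧ ((E → E) ∧ E)) = True → I = I

I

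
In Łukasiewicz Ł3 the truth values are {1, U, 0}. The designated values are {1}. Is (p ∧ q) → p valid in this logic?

Every assignment of p, q over {1, U, 0} gives a value in {1}.
In particular, with p=U, q=U: (p ∧ q) → p = 1.

Yes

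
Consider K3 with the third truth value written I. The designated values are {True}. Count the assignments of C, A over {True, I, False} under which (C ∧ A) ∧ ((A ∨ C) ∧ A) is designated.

1

Designated under: (C=True, A=True).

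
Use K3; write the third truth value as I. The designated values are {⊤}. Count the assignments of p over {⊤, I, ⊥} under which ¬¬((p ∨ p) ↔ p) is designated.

2

p=⊤: ⊤ ✓
p=I: I ·
p=⊥: ⊤ ✓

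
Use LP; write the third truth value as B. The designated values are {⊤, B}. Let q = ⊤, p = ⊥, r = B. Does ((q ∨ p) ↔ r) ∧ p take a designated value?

q ∨ p = ⊤ ∨ ⊥ = ⊤
(q ∨ p) ↔ r = ⊤ ↔ B = B
((q ∨ p) ↔ r) ∧ p = B ∧ ⊥ = ⊥
⊥ ∉ {⊤, B}.

No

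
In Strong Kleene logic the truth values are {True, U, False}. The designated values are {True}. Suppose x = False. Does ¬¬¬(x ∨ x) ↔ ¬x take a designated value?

x ∨ x = False ∨ False = False
¬(x ∨ x) = ¬False = True
¬¬(x ∨ x) = ¬True = False
¬¬¬(x ∨ x) = ¬False = True
¬x = ¬False = True
¬¬¬(x ∨ x) ↔ ¬x = True ↔ True = True
True ∈ {True}.

Yes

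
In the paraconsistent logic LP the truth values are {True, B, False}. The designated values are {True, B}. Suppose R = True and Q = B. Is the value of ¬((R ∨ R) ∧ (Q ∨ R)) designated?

No

R ∨ R = True ∨ True = True
Q ∨ R = B ∨ True = True
(R ∨ R) ∧ (Q ∨ R) = True ∧ True = True
¬((R ∨ R) ∧ (Q ∨ R)) = ¬True = False
False ∉ {True, B}.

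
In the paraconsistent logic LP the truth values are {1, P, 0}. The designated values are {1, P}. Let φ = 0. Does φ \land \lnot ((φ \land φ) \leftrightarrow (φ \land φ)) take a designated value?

φ \land φ = 0 \land 0 = 0
φ \land φ = 0 \land 0 = 0
(φ \land φ) \leftrightarrow (φ \land φ) = 0 \leftrightarrow 0 = 1
\lnot ((φ \land φ) \leftrightarrow (φ \land φ)) = \lnot 1 = 0
φ \land \lnot ((φ \land φ) \leftrightarrow (φ \land φ)) = 0 \land 0 = 0
0 ∉ {1, P}.

No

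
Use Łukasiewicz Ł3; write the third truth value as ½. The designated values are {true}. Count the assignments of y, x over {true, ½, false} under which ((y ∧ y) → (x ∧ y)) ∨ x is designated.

Of the 9 assignments, 6 give a value in {true}.

6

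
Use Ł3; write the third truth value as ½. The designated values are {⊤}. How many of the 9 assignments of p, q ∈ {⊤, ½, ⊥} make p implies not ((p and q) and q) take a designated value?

7

Of the 9 assignments, 7 give a value in {⊤}.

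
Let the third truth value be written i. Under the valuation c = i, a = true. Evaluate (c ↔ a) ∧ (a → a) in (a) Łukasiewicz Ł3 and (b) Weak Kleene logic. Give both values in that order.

In Łukasiewicz Ł3: c ↔ a = i ↔ true = i  [1 − |½−1|]
a → a = true → true = true
(c ↔ a) ∧ (a → a) = i ∧ true = i
In Weak Kleene logic: c ↔ a = i ↔ true = i
a → a = true → true = true
(c ↔ a) ∧ (a → a) = i ∧ true = i

i; i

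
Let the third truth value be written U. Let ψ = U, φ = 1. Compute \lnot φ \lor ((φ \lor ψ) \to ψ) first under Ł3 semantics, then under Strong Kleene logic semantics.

In Ł3: \lnot φ = \lnot 1 = 0
φ \lor ψ = 1 \lor U = 1
(φ \lor ψ) \to ψ = 1 \to U = U  [min(1, 1−1+½)]
\lnot φ \lor ((φ \lor ψ) \to ψ) = 0 \lor U = U
In Strong Kleene logic: \lnot φ = \lnot 1 = 0
φ \lor ψ = 1 \lor U = 1
(φ \lor ψ) \to ψ = 1 \to U = U
\lnot φ \lor ((φ \lor ψ) \to ψ) = 0 \lor U = U

U; U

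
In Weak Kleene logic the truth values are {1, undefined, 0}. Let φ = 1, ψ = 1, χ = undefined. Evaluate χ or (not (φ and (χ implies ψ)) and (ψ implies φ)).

χ implies ψ = undefined implies 1 = undefined  [any arg is the third value ⇒ result is the third value]
φ and (χ implies ψ) = 1 and undefined = undefined
not (φ and (χ implies ψ)) = not undefined = undefined
ψ implies φ = 1 implies 1 = 1
not (φ and (χ implies ψ)) and (ψ implies φ) = undefined and 1 = undefined
χ or (not (φ and (χ implies ψ)) and (ψ implies φ)) = undefined or undefined = undefined

undefined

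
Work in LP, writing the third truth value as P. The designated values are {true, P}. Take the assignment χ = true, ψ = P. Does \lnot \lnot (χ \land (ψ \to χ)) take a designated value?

ψ \to χ = P \to true = true  [\lnot P \lor true]
χ \land (ψ \to χ) = true \land true = true
\lnot (χ \land (ψ \to χ)) = \lnot true = false
\lnot \lnot (χ \land (ψ \to χ)) = \lnot false = true
true ∈ {true, P}.

Yes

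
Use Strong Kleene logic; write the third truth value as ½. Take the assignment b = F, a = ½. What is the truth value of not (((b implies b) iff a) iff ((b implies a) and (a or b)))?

½

b implies b = F implies F = T
(b implies b) iff a = T iff ½ = ½
b implies a = F implies ½ = T
a or b = ½ or F = ½
(b implies a) and (a or b) = T and ½ = ½
((b implies b) iff a) iff ((b implies a) and (a or b)) = ½ iff ½ = ½
not (((b implies b) iff a) iff ((b implies a) and (a or b))) = not ½ = ½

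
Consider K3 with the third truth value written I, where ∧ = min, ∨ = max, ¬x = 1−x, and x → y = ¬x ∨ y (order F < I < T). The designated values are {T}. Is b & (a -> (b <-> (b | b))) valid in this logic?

No

Countermodel: b=I, a=T gives I, which is not designated.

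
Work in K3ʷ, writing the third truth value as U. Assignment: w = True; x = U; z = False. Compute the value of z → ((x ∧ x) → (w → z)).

x ∧ x = U ∧ U = U
w → z = True → False = False
(x ∧ x) → (w → z) = U → False = U  [any arg is the third value ⇒ result is the third value]
z → ((x ∧ x) → (w → z)) = False → U = U

U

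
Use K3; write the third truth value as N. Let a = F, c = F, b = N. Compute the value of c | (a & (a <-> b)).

F

a <-> b = F <-> N = N
a & (a <-> b) = F & N = F
c | (a & (a <-> b)) = F | F = F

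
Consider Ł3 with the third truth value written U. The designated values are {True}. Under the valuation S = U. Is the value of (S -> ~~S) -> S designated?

~S = ~U = U
~~S = ~U = U
S -> ~~S = U -> U = True
(S -> ~~S) -> S = True -> U = U
U ∉ {True}.

No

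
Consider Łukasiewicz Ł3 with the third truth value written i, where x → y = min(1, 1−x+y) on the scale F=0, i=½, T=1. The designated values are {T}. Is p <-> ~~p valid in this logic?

Yes

Every assignment of p over {T, i, F} gives a value in {T}.
In particular, with p=i: p <-> ~~p = T.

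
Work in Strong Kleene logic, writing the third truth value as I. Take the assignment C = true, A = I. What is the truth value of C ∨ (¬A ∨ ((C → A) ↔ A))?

¬A = ¬I = I
C → A = true → I = I  [¬true ∨ I]
(C → A) ↔ A = I ↔ I = I
¬A ∨ ((C → A) ↔ A) = I ∨ I = I
C ∨ (¬A ∨ ((C → A) ↔ A)) = true ∨ I = true

true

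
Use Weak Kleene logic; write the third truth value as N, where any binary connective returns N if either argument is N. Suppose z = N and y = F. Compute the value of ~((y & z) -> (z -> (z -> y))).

y & z = F & N = N
z -> y = N -> F = N  [any arg is the third value ⇒ result is the third value]
z -> (z -> y) = N -> N = N
(y & z) -> (z -> (z -> y)) = N -> N = N
~((y & z) -> (z -> (z -> y))) = ~N = N

N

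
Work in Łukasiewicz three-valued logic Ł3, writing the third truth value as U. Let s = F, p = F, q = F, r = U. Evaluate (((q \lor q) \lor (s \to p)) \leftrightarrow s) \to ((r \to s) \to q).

q \lor q = F \lor F = F
s \to p = F \to F = T
(q \lor q) \lor (s \to p) = F \lor T = T
((q \lor q) \lor (s \to p)) \leftrightarrow s = T \leftrightarrow F = F
r \to s = U \to F = U  [min(1, 1−½+0)]
(r \to s) \to q = U \to F = U
(((q \lor q) \lor (s \to p)) \leftrightarrow s) \to ((r \to s) \to q) = F \to U = T

T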